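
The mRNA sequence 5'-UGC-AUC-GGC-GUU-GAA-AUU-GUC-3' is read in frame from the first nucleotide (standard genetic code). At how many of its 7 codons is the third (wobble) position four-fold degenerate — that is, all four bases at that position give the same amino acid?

3

Codon 1 UGC (Cys): third position 2-fold.
Codon 2 AUC (Ile): third position 3-fold.
Codon 3 GGC (Gly): third position 4-fold.
Codon 4 GUU (Val): third position 4-fold.
Codon 5 GAA (Glu): third position 2-fold.
Codon 6 AUU (Ile): third position 3-fold.
Codon 7 GUC (Val): third position 4-fold.
Four-fold degenerate third positions: 3.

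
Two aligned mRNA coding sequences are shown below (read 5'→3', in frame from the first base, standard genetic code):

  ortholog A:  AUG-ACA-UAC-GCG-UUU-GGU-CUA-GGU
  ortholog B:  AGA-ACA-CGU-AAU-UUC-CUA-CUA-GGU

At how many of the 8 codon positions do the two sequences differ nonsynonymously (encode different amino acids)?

Codon 1: AUG Met / AGA Arg — nonsynonymous.
Codon 2: ACA Thr / ACA Thr — identical.
Codon 3: UAC Tyr / CGU Arg — nonsynonymous.
Codon 4: GCG Ala / AAU Asn — nonsynonymous.
Codon 5: UUU Phe / UUC Phe — synonymous.
Codon 6: GGU Gly / CUA Leu — nonsynonymous.
Codon 7: CUA Leu / CUA Leu — identical.
Codon 8: GGU Gly / GGU Gly — identical.
Nonsynonymous differences: 4.

4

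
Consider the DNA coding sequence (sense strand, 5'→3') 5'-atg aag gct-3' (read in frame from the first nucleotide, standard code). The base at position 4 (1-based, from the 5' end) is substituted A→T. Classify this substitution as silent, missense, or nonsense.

Position 4 falls in codon 2: AAG → Lys.
After the substitution the codon is TAG → Stop.
The new codon is a stop codon, so this is a nonsense mutation.

nonsense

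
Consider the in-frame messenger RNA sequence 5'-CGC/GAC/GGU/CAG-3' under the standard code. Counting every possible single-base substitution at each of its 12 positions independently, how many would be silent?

8

Codon 1 (CGC, Arg): 3 synonymous substitutions.
Codon 2 (GAC, Asp): 1 synonymous substitution.
Codon 3 (GGU, Gly): 3 synonymous substitutions.
Codon 4 (CAG, Gln): 1 synonymous substitution.
Total: 3 + 1 + 3 + 1 = 8.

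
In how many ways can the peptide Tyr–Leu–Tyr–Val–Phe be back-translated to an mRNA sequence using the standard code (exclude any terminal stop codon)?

Tyr: 2 codons.
Leu: 6 codons.
Tyr: 2 codons.
Val: 4 codons.
Phe: 2 codons.
2 × 6 × 2 × 4 × 2 = 192.

192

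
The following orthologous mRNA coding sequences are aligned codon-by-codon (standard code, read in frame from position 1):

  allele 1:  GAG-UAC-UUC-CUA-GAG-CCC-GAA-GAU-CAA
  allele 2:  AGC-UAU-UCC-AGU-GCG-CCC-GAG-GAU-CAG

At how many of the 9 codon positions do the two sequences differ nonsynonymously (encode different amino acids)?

4

Codon 1: GAG Glu / AGC Ser — nonsynonymous.
Codon 2: UAC Tyr / UAU Tyr — synonymous.
Codon 3: UUC Phe / UCC Ser — nonsynonymous.
Codon 4: CUA Leu / AGU Ser — nonsynonymous.
Codon 5: GAG Glu / GCG Ala — nonsynonymous.
Codon 6: CCC Pro / CCC Pro — identical.
Codon 7: GAA Glu / GAG Glu — synonymous.
Codon 8: GAU Asp / GAU Asp — identical.
Codon 9: CAA Gln / CAG Gln — synonymous.
Nonsynonymous differences: 4.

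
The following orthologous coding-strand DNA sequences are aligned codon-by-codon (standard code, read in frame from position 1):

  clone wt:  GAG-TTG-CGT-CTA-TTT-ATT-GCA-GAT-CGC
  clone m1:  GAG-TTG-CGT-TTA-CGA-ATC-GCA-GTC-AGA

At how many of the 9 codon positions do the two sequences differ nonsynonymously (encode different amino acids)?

2

Codon 1: GAG Glu / GAG Glu — identical.
Codon 2: TTG Leu / TTG Leu — identical.
Codon 3: CGT Arg / CGT Arg — identical.
Codon 4: CTA Leu / TTA Leu — synonymous.
Codon 5: TTT Phe / CGA Arg — nonsynonymous.
Codon 6: ATT Ile / ATC Ile — synonymous.
Codon 7: GCA Ala / GCA Ala — identical.
Codon 8: GAT Asp / GTC Val — nonsynonymous.
Codon 9: CGC Arg / AGA Arg — synonymous.
Nonsynonymous differences: 2.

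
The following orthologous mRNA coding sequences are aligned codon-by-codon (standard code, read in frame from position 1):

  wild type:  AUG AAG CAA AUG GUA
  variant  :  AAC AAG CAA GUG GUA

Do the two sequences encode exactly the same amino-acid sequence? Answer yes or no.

Codon 1: AUG Met / AAC Asn — nonsynonymous.
Codon 2: AAG Lys / AAG Lys — identical.
Codon 3: CAA Gln / CAA Gln — identical.
Codon 4: AUG Met / GUG Val — nonsynonymous.
Codon 5: GUA Val / GUA Val — identical.
Nonsynonymous differences: 2 → different protein.

no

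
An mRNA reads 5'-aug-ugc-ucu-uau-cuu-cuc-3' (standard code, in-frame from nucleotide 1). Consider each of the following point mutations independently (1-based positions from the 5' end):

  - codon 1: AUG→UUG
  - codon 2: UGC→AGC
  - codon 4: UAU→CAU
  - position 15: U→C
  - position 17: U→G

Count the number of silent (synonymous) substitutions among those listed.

1

Codon 1: AUG (Met) → UUG (Leu) — missense.
Codon 2: UGC (Cys) → AGC (Ser) — missense.
Codon 4: UAU (Tyr) → CAU (His) — missense.
Codon 5: CUU (Leu) → CUC (Leu) — synonymous.
Codon 6: CUC (Leu) → CGC (Arg) — missense.
Synonymous: 1 of 5.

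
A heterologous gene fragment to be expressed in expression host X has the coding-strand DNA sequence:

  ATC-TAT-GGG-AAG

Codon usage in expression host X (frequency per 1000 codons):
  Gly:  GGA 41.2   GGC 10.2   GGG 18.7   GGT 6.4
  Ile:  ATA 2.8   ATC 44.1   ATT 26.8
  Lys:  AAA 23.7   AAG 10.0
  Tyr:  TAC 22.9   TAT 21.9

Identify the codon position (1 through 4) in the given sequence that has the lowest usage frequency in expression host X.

4

Codon 1 ATC (Ile): 44.1 per 1000.
Codon 2 TAT (Tyr): 21.9 per 1000.
Codon 3 GGG (Gly): 18.7 per 1000.
Codon 4 AAG (Lys): 10.0 per 1000.
Lowest frequency is 10.0 at codon 4.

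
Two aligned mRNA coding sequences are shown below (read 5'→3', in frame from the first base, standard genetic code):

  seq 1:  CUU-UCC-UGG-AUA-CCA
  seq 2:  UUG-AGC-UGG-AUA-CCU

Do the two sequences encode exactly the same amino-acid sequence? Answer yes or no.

Codon 1: CUU Leu / UUG Leu — synonymous.
Codon 2: UCC Ser / AGC Ser — synonymous.
Codon 3: UGG Trp / UGG Trp — identical.
Codon 4: AUA Ile / AUA Ile — identical.
Codon 5: CCA Pro / CCU Pro — synonymous.
Nonsynonymous differences: 0 → same protein.

yes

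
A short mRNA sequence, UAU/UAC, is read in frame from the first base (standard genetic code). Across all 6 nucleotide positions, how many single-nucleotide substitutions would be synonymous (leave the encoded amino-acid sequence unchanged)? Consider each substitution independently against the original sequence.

Codon 1 (UAU, Tyr): 1 synonymous substitution.
Codon 2 (UAC, Tyr): 1 synonymous substitution.
Total: 1 + 1 = 2.

2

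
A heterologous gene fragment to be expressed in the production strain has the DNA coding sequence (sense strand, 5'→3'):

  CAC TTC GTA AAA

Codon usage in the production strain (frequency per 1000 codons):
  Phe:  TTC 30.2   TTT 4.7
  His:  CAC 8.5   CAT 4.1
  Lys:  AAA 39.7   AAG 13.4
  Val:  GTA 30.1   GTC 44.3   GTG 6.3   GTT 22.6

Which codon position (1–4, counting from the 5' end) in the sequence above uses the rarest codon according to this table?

Codon 1 CAC (His): 8.5 per 1000.
Codon 2 TTC (Phe): 30.2 per 1000.
Codon 3 GTA (Val): 30.1 per 1000.
Codon 4 AAA (Lys): 39.7 per 1000.
Lowest frequency is 8.5 at codon 1.

1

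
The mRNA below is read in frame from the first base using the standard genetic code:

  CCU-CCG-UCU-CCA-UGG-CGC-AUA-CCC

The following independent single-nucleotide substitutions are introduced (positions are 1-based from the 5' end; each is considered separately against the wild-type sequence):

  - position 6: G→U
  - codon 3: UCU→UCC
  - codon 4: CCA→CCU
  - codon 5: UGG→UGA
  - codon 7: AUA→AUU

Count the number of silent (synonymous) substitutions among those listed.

Codon 2: CCG (Pro) → CCU (Pro) — synonymous.
Codon 3: UCU (Ser) → UCC (Ser) — synonymous.
Codon 4: CCA (Pro) → CCU (Pro) — synonymous.
Codon 5: UGG (Trp) → UGA (Stop) — nonsense.
Codon 7: AUA (Ile) → AUU (Ile) — synonymous.
Synonymous: 4 of 5.

4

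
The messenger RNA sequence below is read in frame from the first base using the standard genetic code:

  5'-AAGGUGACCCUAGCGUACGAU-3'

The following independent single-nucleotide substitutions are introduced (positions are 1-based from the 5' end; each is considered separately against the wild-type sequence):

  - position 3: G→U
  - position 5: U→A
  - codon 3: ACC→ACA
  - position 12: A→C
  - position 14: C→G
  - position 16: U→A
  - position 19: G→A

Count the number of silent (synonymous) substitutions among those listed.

2

Codon 1: AAG (Lys) → AAU (Asn) — missense.
Codon 2: GUG (Val) → GAG (Glu) — missense.
Codon 3: ACC (Thr) → ACA (Thr) — synonymous.
Codon 4: CUA (Leu) → CUC (Leu) — synonymous.
Codon 5: GCG (Ala) → GGG (Gly) — missense.
Codon 6: UAC (Tyr) → AAC (Asn) — missense.
Codon 7: GAU (Asp) → AAU (Asn) — missense.
Synonymous: 2 of 7.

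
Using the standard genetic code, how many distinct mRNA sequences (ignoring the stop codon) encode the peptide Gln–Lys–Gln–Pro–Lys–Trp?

64

Gln: 2 codons.
Lys: 2 codons.
Gln: 2 codons.
Pro: 4 codons.
Lys: 2 codons.
Trp: 1 codon.
2 × 2 × 2 × 4 × 2 × 1 = 64.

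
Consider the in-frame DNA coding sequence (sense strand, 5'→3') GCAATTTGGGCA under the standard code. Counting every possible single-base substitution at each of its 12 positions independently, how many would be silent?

8

Codon 1 (GCA, Ala): 3 synonymous substitutions.
Codon 2 (ATT, Ile): 2 synonymous substitutions.
Codon 3 (TGG, Trp): 0 synonymous substitutions.
Codon 4 (GCA, Ala): 3 synonymous substitutions.
Total: 3 + 2 + 0 + 3 = 8.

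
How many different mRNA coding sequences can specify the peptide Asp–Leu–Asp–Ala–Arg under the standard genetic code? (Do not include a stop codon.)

576

Asp: 2 codons.
Leu: 6 codons.
Asp: 2 codons.
Ala: 4 codons.
Arg: 6 codons.
2 × 6 × 2 × 4 × 6 = 576.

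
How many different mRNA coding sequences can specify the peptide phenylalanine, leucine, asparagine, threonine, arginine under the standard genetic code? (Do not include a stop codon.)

576

Phe: 2 codons.
Leu: 6 codons.
Asn: 2 codons.
Thr: 4 codons.
Arg: 6 codons.
2 × 6 × 2 × 4 × 6 = 576.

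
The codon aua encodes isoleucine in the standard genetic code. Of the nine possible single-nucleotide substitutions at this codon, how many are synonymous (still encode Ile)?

2

Position 1: none → 0 synonymous.
Position 2: none → 0 synonymous.
Position 3: AUU, AUC → 2 synonymous.
Total: 0 + 0 + 2 = 2.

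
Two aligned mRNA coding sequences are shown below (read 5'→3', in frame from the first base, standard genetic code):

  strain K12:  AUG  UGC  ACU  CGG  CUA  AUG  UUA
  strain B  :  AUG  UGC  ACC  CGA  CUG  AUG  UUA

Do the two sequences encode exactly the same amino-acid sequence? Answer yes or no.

Codon 1: AUG Met / AUG Met — identical.
Codon 2: UGC Cys / UGC Cys — identical.
Codon 3: ACU Thr / ACC Thr — synonymous.
Codon 4: CGG Arg / CGA Arg — synonymous.
Codon 5: CUA Leu / CUG Leu — synonymous.
Codon 6: AUG Met / AUG Met — identical.
Codon 7: UUA Leu / UUA Leu — identical.
Nonsynonymous differences: 0 → same protein.

yes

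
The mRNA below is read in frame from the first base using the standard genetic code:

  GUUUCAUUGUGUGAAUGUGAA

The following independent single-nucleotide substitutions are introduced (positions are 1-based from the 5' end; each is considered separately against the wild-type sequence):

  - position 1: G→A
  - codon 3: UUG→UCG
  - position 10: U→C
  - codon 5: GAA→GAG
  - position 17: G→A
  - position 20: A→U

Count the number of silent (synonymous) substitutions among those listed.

Codon 1: GUU (Val) → AUU (Ile) — missense.
Codon 3: UUG (Leu) → UCG (Ser) — missense.
Codon 4: UGU (Cys) → CGU (Arg) — missense.
Codon 5: GAA (Glu) → GAG (Glu) — synonymous.
Codon 6: UGU (Cys) → UAU (Tyr) — missense.
Codon 7: GAA (Glu) → GUA (Val) — missense.
Synonymous: 1 of 6.

1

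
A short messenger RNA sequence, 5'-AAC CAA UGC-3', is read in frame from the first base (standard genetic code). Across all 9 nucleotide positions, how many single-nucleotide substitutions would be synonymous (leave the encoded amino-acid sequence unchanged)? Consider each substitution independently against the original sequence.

3

Codon 1 (AAC, Asn): 1 synonymous substitution.
Codon 2 (CAA, Gln): 1 synonymous substitution.
Codon 3 (UGC, Cys): 1 synonymous substitution.
Total: 1 + 1 + 1 = 3.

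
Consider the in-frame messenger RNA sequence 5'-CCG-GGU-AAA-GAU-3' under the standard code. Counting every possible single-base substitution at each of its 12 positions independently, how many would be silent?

Codon 1 (CCG, Pro): 3 synonymous substitutions.
Codon 2 (GGU, Gly): 3 synonymous substitutions.
Codon 3 (AAA, Lys): 1 synonymous substitution.
Codon 4 (GAU, Asp): 1 synonymous substitution.
Total: 3 + 3 + 1 + 1 = 8.

8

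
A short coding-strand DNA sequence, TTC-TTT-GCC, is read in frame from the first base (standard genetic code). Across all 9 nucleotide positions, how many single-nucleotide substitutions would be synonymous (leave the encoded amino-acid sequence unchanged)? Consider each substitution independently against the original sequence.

Codon 1 (TTC, Phe): 1 synonymous substitution.
Codon 2 (TTT, Phe): 1 synonymous substitution.
Codon 3 (GCC, Ala): 3 synonymous substitutions.
Total: 1 + 1 + 3 = 5.

5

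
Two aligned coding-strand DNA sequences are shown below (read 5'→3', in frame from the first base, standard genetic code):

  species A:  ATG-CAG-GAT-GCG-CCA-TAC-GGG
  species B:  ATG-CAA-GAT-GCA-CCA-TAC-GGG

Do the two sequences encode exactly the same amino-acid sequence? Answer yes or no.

Codon 1: ATG Met / ATG Met — identical.
Codon 2: CAG Gln / CAA Gln — synonymous.
Codon 3: GAT Asp / GAT Asp — identical.
Codon 4: GCG Ala / GCA Ala — synonymous.
Codon 5: CCA Pro / CCA Pro — identical.
Codon 6: TAC Tyr / TAC Tyr — identical.
Codon 7: GGG Gly / GGG Gly — identical.
Nonsynonymous differences: 0 → same protein.

yes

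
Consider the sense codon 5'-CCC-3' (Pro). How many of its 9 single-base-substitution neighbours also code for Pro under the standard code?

3

Position 1: none → 0 synonymous.
Position 2: none → 0 synonymous.
Position 3: CCT, CCA, CCG → 3 synonymous.
Total: 0 + 0 + 3 = 3.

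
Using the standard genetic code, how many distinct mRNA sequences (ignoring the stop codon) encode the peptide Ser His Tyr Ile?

Ser: 6 codons.
His: 2 codons.
Tyr: 2 codons.
Ile: 3 codons.
6 × 2 × 2 × 3 = 72.

72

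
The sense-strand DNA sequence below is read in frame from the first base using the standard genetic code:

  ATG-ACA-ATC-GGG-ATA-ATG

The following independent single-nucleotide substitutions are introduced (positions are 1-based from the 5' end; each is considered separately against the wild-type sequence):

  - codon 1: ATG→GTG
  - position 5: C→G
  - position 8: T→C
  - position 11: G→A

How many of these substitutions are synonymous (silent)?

0

Codon 1: ATG (Met) → GTG (Val) — missense.
Codon 2: ACA (Thr) → AGA (Arg) — missense.
Codon 3: ATC (Ile) → ACC (Thr) — missense.
Codon 4: GGG (Gly) → GAG (Glu) — missense.
Synonymous: 0 of 4.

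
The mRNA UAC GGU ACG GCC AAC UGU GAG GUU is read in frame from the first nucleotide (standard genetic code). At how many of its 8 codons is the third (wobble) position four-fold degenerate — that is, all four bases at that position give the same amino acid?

4

Codon 1 UAC (Tyr): third position 2-fold.
Codon 2 GGU (Gly): third position 4-fold.
Codon 3 ACG (Thr): third position 4-fold.
Codon 4 GCC (Ala): third position 4-fold.
Codon 5 AAC (Asn): third position 2-fold.
Codon 6 UGU (Cys): third position 2-fold.
Codon 7 GAG (Glu): third position 2-fold.
Codon 8 GUU (Val): third position 4-fold.
Four-fold degenerate third positions: 4.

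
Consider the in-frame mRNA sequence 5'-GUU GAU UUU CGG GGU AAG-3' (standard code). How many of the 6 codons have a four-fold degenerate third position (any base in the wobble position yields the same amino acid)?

Codon 1 GUU (Val): third position 4-fold.
Codon 2 GAU (Asp): third position 2-fold.
Codon 3 UUU (Phe): third position 2-fold.
Codon 4 CGG (Arg): third position 4-fold.
Codon 5 GGU (Gly): third position 4-fold.
Codon 6 AAG (Lys): third position 2-fold.
Four-fold degenerate third positions: 3.

3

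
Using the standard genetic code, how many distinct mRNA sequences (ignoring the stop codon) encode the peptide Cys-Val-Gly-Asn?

Cys: 2 codons.
Val: 4 codons.
Gly: 4 codons.
Asn: 2 codons.
2 × 4 × 4 × 2 = 64.

64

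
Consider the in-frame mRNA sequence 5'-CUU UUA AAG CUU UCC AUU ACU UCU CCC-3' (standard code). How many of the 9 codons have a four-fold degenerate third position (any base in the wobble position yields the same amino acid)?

Codon 1 CUU (Leu): third position 4-fold.
Codon 2 UUA (Leu): third position 2-fold.
Codon 3 AAG (Lys): third position 2-fold.
Codon 4 CUU (Leu): third position 4-fold.
Codon 5 UCC (Ser): third position 4-fold.
Codon 6 AUU (Ile): third position 3-fold.
Codon 7 ACU (Thr): third position 4-fold.
Codon 8 UCU (Ser): third position 4-fold.
Codon 9 CCC (Pro): third position 4-fold.
Four-fold degenerate third positions: 6.

6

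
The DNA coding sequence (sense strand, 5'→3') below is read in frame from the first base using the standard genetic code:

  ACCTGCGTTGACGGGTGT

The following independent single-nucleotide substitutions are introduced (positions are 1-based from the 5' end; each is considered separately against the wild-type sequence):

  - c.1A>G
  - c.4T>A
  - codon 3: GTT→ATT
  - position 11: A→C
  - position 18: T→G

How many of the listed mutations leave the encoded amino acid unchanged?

0

Codon 1: ACC (Thr) → GCC (Ala) — missense.
Codon 2: TGC (Cys) → AGC (Ser) — missense.
Codon 3: GTT (Val) → ATT (Ile) — missense.
Codon 4: GAC (Asp) → GCC (Ala) — missense.
Codon 6: TGT (Cys) → TGG (Trp) — missense.
Synonymous: 0 of 5.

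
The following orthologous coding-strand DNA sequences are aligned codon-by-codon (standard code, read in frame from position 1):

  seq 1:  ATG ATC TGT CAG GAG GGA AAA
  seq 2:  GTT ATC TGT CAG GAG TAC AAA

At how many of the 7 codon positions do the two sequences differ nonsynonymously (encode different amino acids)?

Codon 1: ATG Met / GTT Val — nonsynonymous.
Codon 2: ATC Ile / ATC Ile — identical.
Codon 3: TGT Cys / TGT Cys — identical.
Codon 4: CAG Gln / CAG Gln — identical.
Codon 5: GAG Glu / GAG Glu — identical.
Codon 6: GGA Gly / TAC Tyr — nonsynonymous.
Codon 7: AAA Lys / AAA Lys — identical.
Nonsynonymous differences: 2.

2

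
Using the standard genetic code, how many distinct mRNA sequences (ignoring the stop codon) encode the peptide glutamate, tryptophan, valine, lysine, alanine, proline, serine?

1536

Glu: 2 codons.
Trp: 1 codon.
Val: 4 codons.
Lys: 2 codons.
Ala: 4 codons.
Pro: 4 codons.
Ser: 6 codons.
2 × 1 × 4 × 2 × 4 × 4 × 6 = 1536.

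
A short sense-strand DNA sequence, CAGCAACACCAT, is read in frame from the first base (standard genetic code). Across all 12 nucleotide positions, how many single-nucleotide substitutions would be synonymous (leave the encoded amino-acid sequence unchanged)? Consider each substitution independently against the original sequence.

Codon 1 (CAG, Gln): 1 synonymous substitution.
Codon 2 (CAA, Gln): 1 synonymous substitution.
Codon 3 (CAC, His): 1 synonymous substitution.
Codon 4 (CAT, His): 1 synonymous substitution.
Total: 1 + 1 + 1 + 1 = 4.

4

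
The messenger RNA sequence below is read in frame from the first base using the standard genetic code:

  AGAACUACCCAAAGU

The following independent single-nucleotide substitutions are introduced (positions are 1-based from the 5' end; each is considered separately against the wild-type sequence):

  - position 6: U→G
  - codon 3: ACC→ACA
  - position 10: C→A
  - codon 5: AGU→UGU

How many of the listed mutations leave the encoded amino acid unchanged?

Codon 2: ACU (Thr) → ACG (Thr) — synonymous.
Codon 3: ACC (Thr) → ACA (Thr) — synonymous.
Codon 4: CAA (Gln) → AAA (Lys) — missense.
Codon 5: AGU (Ser) → UGU (Cys) — missense.
Synonymous: 2 of 4.

2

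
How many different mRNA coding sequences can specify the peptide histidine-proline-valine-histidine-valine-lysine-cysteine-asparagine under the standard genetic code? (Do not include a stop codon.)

2048

His: 2 codons.
Pro: 4 codons.
Val: 4 codons.
His: 2 codons.
Val: 4 codons.
Lys: 2 codons.
Cys: 2 codons.
Asn: 2 codons.
2 × 4 × 4 × 2 × 4 × 2 × 2 × 2 = 2048.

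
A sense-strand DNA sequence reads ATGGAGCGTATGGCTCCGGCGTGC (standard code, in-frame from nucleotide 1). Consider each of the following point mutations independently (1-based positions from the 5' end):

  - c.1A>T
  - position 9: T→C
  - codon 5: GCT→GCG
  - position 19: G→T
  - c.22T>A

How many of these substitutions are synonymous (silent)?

2

Codon 1: ATG (Met) → TTG (Leu) — missense.
Codon 3: CGT (Arg) → CGC (Arg) — synonymous.
Codon 5: GCT (Ala) → GCG (Ala) — synonymous.
Codon 7: GCG (Ala) → TCG (Ser) — missense.
Codon 8: TGC (Cys) → AGC (Ser) — missense.
Synonymous: 2 of 5.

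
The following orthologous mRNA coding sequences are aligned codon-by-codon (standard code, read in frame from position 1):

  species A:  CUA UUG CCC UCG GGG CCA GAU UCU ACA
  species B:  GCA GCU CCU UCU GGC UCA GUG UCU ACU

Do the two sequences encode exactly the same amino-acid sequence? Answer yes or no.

Codon 1: CUA Leu / GCA Ala — nonsynonymous.
Codon 2: UUG Leu / GCU Ala — nonsynonymous.
Codon 3: CCC Pro / CCU Pro — synonymous.
Codon 4: UCG Ser / UCU Ser — synonymous.
Codon 5: GGG Gly / GGC Gly — synonymous.
Codon 6: CCA Pro / UCA Ser — nonsynonymous.
Codon 7: GAU Asp / GUG Val — nonsynonymous.
Codon 8: UCU Ser / UCU Ser — identical.
Codon 9: ACA Thr / ACU Thr — synonymous.
Nonsynonymous differences: 4 → different protein.

no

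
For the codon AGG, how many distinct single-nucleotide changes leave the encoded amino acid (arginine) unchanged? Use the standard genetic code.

Position 1: CGG → 1 synonymous.
Position 2: none → 0 synonymous.
Position 3: AGA → 1 synonymous.
Total: 1 + 0 + 1 = 2.

2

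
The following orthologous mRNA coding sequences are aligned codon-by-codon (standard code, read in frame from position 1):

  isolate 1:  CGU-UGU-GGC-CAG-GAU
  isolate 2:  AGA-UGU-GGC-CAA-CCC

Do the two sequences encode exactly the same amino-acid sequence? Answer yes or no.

Codon 1: CGU Arg / AGA Arg — synonymous.
Codon 2: UGU Cys / UGU Cys — identical.
Codon 3: GGC Gly / GGC Gly — identical.
Codon 4: CAG Gln / CAA Gln — synonymous.
Codon 5: GAU Asp / CCC Pro — nonsynonymous.
Nonsynonymous differences: 1 → different protein.

no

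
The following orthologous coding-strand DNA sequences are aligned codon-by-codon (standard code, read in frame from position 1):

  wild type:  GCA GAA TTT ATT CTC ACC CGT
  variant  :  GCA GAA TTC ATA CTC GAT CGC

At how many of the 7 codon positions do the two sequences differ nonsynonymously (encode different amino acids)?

1

Codon 1: GCA Ala / GCA Ala — identical.
Codon 2: GAA Glu / GAA Glu — identical.
Codon 3: TTT Phe / TTC Phe — synonymous.
Codon 4: ATT Ile / ATA Ile — synonymous.
Codon 5: CTC Leu / CTC Leu — identical.
Codon 6: ACC Thr / GAT Asp — nonsynonymous.
Codon 7: CGT Arg / CGC Arg — synonymous.
Nonsynonymous differences: 1.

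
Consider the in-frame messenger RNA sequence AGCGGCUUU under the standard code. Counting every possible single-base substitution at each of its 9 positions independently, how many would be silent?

Codon 1 (AGC, Ser): 1 synonymous substitution.
Codon 2 (GGC, Gly): 3 synonymous substitutions.
Codon 3 (UUU, Phe): 1 synonymous substitution.
Total: 1 + 3 + 1 = 5.

5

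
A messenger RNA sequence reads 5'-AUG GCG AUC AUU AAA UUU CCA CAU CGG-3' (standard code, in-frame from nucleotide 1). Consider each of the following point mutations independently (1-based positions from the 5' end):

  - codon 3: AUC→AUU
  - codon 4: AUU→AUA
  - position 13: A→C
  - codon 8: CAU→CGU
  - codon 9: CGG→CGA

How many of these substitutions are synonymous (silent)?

3

Codon 3: AUC (Ile) → AUU (Ile) — synonymous.
Codon 4: AUU (Ile) → AUA (Ile) — synonymous.
Codon 5: AAA (Lys) → CAA (Gln) — missense.
Codon 8: CAU (His) → CGU (Arg) — missense.
Codon 9: CGG (Arg) → CGA (Arg) — synonymous.
Synonymous: 3 of 5.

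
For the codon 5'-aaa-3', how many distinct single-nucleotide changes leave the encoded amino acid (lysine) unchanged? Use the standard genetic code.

1

Position 1: none → 0 synonymous.
Position 2: none → 0 synonymous.
Position 3: AAG → 1 synonymous.
Total: 0 + 0 + 1 = 1.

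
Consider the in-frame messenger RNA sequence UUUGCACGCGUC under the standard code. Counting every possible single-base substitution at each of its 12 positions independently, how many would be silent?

Codon 1 (UUU, Phe): 1 synonymous substitution.
Codon 2 (GCA, Ala): 3 synonymous substitutions.
Codon 3 (CGC, Arg): 3 synonymous substitutions.
Codon 4 (GUC, Val): 3 synonymous substitutions.
Total: 1 + 3 + 3 + 3 = 10.

10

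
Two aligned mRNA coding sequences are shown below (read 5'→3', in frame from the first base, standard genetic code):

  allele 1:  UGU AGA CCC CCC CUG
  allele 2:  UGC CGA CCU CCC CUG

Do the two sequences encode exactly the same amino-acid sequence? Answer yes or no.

yes

Codon 1: UGU Cys / UGC Cys — synonymous.
Codon 2: AGA Arg / CGA Arg — synonymous.
Codon 3: CCC Pro / CCU Pro — synonymous.
Codon 4: CCC Pro / CCC Pro — identical.
Codon 5: CUG Leu / CUG Leu — identical.
Nonsynonymous differences: 0 → same protein.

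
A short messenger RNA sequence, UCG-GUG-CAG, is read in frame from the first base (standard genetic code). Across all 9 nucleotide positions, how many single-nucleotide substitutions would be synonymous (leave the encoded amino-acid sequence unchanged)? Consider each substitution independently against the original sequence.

7

Codon 1 (UCG, Ser): 3 synonymous substitutions.
Codon 2 (GUG, Val): 3 synonymous substitutions.
Codon 3 (CAG, Gln): 1 synonymous substitution.
Total: 3 + 3 + 1 = 7.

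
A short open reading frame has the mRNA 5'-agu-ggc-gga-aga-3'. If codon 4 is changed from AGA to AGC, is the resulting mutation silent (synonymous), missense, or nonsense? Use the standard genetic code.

Position 12 falls in codon 4: AGA → Arg.
After the substitution the codon is AGC → Ser.
Arg ≠ Ser, so this is a missense mutation.

missense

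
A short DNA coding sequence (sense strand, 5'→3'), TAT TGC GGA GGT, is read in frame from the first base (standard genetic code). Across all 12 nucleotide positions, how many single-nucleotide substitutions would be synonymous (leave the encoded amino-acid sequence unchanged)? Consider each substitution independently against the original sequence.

8

Codon 1 (TAT, Tyr): 1 synonymous substitution.
Codon 2 (TGC, Cys): 1 synonymous substitution.
Codon 3 (GGA, Gly): 3 synonymous substitutions.
Codon 4 (GGT, Gly): 3 synonymous substitutions.
Total: 1 + 1 + 3 + 3 = 8.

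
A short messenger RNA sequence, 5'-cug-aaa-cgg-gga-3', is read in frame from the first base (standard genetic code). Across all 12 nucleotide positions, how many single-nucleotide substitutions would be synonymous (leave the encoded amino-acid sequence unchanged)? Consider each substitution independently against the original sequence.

12

Codon 1 (CUG, Leu): 4 synonymous substitutions.
Codon 2 (AAA, Lys): 1 synonymous substitution.
Codon 3 (CGG, Arg): 4 synonymous substitutions.
Codon 4 (GGA, Gly): 3 synonymous substitutions.
Total: 4 + 1 + 4 + 3 = 12.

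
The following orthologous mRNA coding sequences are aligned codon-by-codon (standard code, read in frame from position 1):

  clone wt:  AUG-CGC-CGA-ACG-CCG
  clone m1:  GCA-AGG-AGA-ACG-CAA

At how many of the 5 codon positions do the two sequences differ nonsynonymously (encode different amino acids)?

2

Codon 1: AUG Met / GCA Ala — nonsynonymous.
Codon 2: CGC Arg / AGG Arg — synonymous.
Codon 3: CGA Arg / AGA Arg — synonymous.
Codon 4: ACG Thr / ACG Thr — identical.
Codon 5: CCG Pro / CAA Gln — nonsynonymous.
Nonsynonymous differences: 2.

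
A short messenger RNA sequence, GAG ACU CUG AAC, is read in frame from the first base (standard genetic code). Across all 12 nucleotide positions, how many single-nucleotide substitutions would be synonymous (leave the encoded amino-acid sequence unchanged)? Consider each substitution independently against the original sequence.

Codon 1 (GAG, Glu): 1 synonymous substitution.
Codon 2 (ACU, Thr): 3 synonymous substitutions.
Codon 3 (CUG, Leu): 4 synonymous substitutions.
Codon 4 (AAC, Asn): 1 synonymous substitution.
Total: 1 + 3 + 4 + 1 = 9.

9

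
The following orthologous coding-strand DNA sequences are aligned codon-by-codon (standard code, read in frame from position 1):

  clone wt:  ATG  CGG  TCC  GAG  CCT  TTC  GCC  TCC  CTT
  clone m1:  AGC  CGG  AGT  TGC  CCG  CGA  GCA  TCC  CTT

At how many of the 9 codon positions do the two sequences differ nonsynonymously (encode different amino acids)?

3

Codon 1: ATG Met / AGC Ser — nonsynonymous.
Codon 2: CGG Arg / CGG Arg — identical.
Codon 3: TCC Ser / AGT Ser — synonymous.
Codon 4: GAG Glu / TGC Cys — nonsynonymous.
Codon 5: CCT Pro / CCG Pro — synonymous.
Codon 6: TTC Phe / CGA Arg — nonsynonymous.
Codon 7: GCC Ala / GCA Ala — synonymous.
Codon 8: TCC Ser / TCC Ser — identical.
Codon 9: CTT Leu / CTT Leu — identical.
Nonsynonymous differences: 3.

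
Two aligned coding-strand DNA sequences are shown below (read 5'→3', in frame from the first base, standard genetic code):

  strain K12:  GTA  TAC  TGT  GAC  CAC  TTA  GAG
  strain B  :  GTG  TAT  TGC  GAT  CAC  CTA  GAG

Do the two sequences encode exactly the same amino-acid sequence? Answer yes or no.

Codon 1: GTA Val / GTG Val — synonymous.
Codon 2: TAC Tyr / TAT Tyr — synonymous.
Codon 3: TGT Cys / TGC Cys — synonymous.
Codon 4: GAC Asp / GAT Asp — synonymous.
Codon 5: CAC His / CAC His — identical.
Codon 6: TTA Leu / CTA Leu — synonymous.
Codon 7: GAG Glu / GAG Glu — identical.
Nonsynonymous differences: 0 → same protein.

yes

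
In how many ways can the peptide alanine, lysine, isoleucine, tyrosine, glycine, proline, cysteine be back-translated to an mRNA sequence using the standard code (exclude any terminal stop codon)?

1536

Ala: 4 codons.
Lys: 2 codons.
Ile: 3 codons.
Tyr: 2 codons.
Gly: 4 codons.
Pro: 4 codons.
Cys: 2 codons.
4 × 2 × 3 × 2 × 4 × 4 × 2 = 1536.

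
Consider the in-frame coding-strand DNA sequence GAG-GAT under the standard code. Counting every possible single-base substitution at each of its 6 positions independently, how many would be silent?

2

Codon 1 (GAG, Glu): 1 synonymous substitution.
Codon 2 (GAT, Asp): 1 synonymous substitution.
Total: 1 + 1 = 2.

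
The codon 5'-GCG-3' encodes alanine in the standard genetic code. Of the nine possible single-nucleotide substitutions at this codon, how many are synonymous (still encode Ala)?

Position 1: none → 0 synonymous.
Position 2: none → 0 synonymous.
Position 3: GCT, GCC, GCA → 3 synonymous.
Total: 0 + 0 + 3 = 3.

3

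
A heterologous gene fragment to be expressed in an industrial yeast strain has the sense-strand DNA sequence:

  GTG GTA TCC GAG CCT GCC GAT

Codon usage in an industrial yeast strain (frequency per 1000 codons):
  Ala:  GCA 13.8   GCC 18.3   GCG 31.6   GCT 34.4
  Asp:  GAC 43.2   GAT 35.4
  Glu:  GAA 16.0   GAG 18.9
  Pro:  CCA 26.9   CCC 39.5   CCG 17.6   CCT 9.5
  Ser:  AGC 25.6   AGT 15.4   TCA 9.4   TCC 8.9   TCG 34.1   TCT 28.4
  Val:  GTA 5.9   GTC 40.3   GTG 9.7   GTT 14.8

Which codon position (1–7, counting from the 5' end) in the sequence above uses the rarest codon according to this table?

Codon 1 GTG (Val): 9.7 per 1000.
Codon 2 GTA (Val): 5.9 per 1000.
Codon 3 TCC (Ser): 8.9 per 1000.
Codon 4 GAG (Glu): 18.9 per 1000.
Codon 5 CCT (Pro): 9.5 per 1000.
Codon 6 GCC (Ala): 18.3 per 1000.
Codon 7 GAT (Asp): 35.4 per 1000.
Lowest frequency is 5.9 at codon 2.

2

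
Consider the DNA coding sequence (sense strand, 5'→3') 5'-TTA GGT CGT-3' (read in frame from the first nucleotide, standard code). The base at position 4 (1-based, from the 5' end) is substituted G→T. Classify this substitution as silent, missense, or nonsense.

Position 4 falls in codon 2: GGT → Gly.
After the substitution the codon is TGT → Cys.
Gly ≠ Cys, so this is a missense mutation.

missense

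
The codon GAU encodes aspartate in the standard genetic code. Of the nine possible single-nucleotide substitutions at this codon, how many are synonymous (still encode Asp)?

Position 1: none → 0 synonymous.
Position 2: none → 0 synonymous.
Position 3: GAC → 1 synonymous.
Total: 0 + 0 + 1 = 1.

1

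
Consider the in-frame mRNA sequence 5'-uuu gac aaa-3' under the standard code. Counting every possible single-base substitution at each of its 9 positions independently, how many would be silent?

Codon 1 (UUU, Phe): 1 synonymous substitution.
Codon 2 (GAC, Asp): 1 synonymous substitution.
Codon 3 (AAA, Lys): 1 synonymous substitution.
Total: 1 + 1 + 1 = 3.

3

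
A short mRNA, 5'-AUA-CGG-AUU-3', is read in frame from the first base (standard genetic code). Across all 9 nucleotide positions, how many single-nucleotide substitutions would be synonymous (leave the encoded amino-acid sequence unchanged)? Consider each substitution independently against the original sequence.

Codon 1 (AUA, Ile): 2 synonymous substitutions.
Codon 2 (CGG, Arg): 4 synonymous substitutions.
Codon 3 (AUU, Ile): 2 synonymous substitutions.
Total: 2 + 4 + 2 = 8.

8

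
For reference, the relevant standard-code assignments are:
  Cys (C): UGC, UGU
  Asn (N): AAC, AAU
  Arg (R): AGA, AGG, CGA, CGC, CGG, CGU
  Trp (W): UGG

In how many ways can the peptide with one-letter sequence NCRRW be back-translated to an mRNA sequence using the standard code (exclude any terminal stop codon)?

Asn: 2 codons.
Cys: 2 codons.
Arg: 6 codons.
Arg: 6 codons.
Trp: 1 codon.
2 × 2 × 6 × 6 × 1 = 144.

144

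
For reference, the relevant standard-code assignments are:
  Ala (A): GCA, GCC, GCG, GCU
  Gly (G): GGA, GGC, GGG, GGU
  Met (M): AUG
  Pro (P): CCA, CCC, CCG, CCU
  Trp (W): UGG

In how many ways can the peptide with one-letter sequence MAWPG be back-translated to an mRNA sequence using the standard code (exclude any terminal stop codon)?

Met: 1 codon.
Ala: 4 codons.
Trp: 1 codon.
Pro: 4 codons.
Gly: 4 codons.
1 × 4 × 1 × 4 × 4 = 64.

64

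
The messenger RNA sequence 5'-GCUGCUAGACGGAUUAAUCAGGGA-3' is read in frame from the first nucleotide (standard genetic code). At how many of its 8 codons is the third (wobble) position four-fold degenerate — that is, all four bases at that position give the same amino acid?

4

Codon 1 GCU (Ala): third position 4-fold.
Codon 2 GCU (Ala): third position 4-fold.
Codon 3 AGA (Arg): third position 2-fold.
Codon 4 CGG (Arg): third position 4-fold.
Codon 5 AUU (Ile): third position 3-fold.
Codon 6 AAU (Asn): third position 2-fold.
Codon 7 CAG (Gln): third position 2-fold.
Codon 8 GGA (Gly): third position 4-fold.
Four-fold degenerate third positions: 4.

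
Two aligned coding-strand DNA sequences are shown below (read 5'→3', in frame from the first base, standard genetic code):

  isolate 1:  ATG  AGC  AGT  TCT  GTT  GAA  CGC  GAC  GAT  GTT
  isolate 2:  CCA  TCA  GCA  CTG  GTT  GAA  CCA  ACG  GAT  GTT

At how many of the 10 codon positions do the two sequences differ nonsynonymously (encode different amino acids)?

5

Codon 1: ATG Met / CCA Pro — nonsynonymous.
Codon 2: AGC Ser / TCA Ser — synonymous.
Codon 3: AGT Ser / GCA Ala — nonsynonymous.
Codon 4: TCT Ser / CTG Leu — nonsynonymous.
Codon 5: GTT Val / GTT Val — identical.
Codon 6: GAA Glu / GAA Glu — identical.
Codon 7: CGC Arg / CCA Pro — nonsynonymous.
Codon 8: GAC Asp / ACG Thr — nonsynonymous.
Codon 9: GAT Asp / GAT Asp — identical.
Codon 10: GTT Val / GTT Val — identical.
Nonsynonymous differences: 5.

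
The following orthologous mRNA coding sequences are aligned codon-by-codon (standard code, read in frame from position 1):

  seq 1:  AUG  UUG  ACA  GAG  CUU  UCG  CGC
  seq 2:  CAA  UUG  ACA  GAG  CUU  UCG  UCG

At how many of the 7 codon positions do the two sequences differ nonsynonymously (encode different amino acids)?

2

Codon 1: AUG Met / CAA Gln — nonsynonymous.
Codon 2: UUG Leu / UUG Leu — identical.
Codon 3: ACA Thr / ACA Thr — identical.
Codon 4: GAG Glu / GAG Glu — identical.
Codon 5: CUU Leu / CUU Leu — identical.
Codon 6: UCG Ser / UCG Ser — identical.
Codon 7: CGC Arg / UCG Ser — nonsynonymous.
Nonsynonymous differences: 2.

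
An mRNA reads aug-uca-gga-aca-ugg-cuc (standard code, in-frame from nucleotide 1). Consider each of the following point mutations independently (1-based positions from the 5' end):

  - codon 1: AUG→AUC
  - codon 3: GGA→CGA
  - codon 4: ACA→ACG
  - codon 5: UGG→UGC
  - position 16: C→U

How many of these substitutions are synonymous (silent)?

Codon 1: AUG (Met) → AUC (Ile) — missense.
Codon 3: GGA (Gly) → CGA (Arg) — missense.
Codon 4: ACA (Thr) → ACG (Thr) — synonymous.
Codon 5: UGG (Trp) → UGC (Cys) — missense.
Codon 6: CUC (Leu) → UUC (Phe) — missense.
Synonymous: 1 of 5.

1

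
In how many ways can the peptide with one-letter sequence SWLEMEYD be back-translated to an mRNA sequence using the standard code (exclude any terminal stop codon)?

Ser: 6 codons.
Trp: 1 codon.
Leu: 6 codons.
Glu: 2 codons.
Met: 1 codon.
Glu: 2 codons.
Tyr: 2 codons.
Asp: 2 codons.
6 × 1 × 6 × 2 × 1 × 2 × 2 × 2 = 576.

576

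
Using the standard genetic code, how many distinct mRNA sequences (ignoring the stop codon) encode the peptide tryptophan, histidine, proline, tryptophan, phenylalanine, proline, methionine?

Trp: 1 codon.
His: 2 codons.
Pro: 4 codons.
Trp: 1 codon.
Phe: 2 codons.
Pro: 4 codons.
Met: 1 codon.
1 × 2 × 4 × 1 × 2 × 4 × 1 = 64.

64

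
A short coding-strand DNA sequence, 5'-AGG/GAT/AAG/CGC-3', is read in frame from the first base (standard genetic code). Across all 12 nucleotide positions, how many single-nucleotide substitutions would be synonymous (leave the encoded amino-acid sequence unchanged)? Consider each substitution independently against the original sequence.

7

Codon 1 (AGG, Arg): 2 synonymous substitutions.
Codon 2 (GAT, Asp): 1 synonymous substitution.
Codon 3 (AAG, Lys): 1 synonymous substitution.
Codon 4 (CGC, Arg): 3 synonymous substitutions.
Total: 2 + 1 + 1 + 3 = 7.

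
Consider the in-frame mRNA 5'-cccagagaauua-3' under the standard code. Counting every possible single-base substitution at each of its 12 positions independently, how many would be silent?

8

Codon 1 (CCC, Pro): 3 synonymous substitutions.
Codon 2 (AGA, Arg): 2 synonymous substitutions.
Codon 3 (GAA, Glu): 1 synonymous substitution.
Codon 4 (UUA, Leu): 2 synonymous substitutions.
Total: 3 + 2 + 1 + 2 = 8.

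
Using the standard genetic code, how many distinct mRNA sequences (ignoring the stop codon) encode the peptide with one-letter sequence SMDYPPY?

768

Ser: 6 codons.
Met: 1 codon.
Asp: 2 codons.
Tyr: 2 codons.
Pro: 4 codons.
Pro: 4 codons.
Tyr: 2 codons.
6 × 1 × 2 × 2 × 4 × 4 × 2 = 768.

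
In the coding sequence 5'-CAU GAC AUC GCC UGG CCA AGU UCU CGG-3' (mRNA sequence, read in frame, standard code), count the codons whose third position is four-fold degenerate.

Codon 1 CAU (His): third position 2-fold.
Codon 2 GAC (Asp): third position 2-fold.
Codon 3 AUC (Ile): third position 3-fold.
Codon 4 GCC (Ala): third position 4-fold.
Codon 5 UGG (Trp): third position 1-fold.
Codon 6 CCA (Pro): third position 4-fold.
Codon 7 AGU (Ser): third position 2-fold.
Codon 8 UCU (Ser): third position 4-fold.
Codon 9 CGG (Arg): third position 4-fold.
Four-fold degenerate third positions: 4.

4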